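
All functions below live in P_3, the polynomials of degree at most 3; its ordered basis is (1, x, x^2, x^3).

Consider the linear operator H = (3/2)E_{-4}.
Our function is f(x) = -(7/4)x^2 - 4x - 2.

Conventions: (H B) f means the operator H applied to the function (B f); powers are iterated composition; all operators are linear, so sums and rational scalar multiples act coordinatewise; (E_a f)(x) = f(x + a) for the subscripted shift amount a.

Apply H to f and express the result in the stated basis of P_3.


the result is g(x) = -(21/8)x^2 + 15x - 21

E_{-4} f = -(7/4)x^2 + 10x - 14
((3/2)E_{-4}) f = -(21/8)x^2 + 15x - 21


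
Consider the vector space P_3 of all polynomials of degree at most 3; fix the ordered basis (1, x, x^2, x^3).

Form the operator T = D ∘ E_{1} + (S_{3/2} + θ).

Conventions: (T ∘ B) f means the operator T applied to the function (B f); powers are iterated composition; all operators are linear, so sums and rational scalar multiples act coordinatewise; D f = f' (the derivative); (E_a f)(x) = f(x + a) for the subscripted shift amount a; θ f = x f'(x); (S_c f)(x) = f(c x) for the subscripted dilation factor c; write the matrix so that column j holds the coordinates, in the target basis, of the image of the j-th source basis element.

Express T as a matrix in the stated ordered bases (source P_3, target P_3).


image of 1: 1
image of x: (5/2)x + 1
image of x^2: (17/4)x^2 + 2x + 2
image of x^3: (51/8)x^3 + 3x^2 + 6x + 3
each image's coordinates form column j of the matrix

the matrix is [[1, 1, 2, 3]; [0, 5/2, 2, 6]; [0, 0, 17/4, 3]; [0, 0, 0, 51/8]] (rows listed top to bottom)


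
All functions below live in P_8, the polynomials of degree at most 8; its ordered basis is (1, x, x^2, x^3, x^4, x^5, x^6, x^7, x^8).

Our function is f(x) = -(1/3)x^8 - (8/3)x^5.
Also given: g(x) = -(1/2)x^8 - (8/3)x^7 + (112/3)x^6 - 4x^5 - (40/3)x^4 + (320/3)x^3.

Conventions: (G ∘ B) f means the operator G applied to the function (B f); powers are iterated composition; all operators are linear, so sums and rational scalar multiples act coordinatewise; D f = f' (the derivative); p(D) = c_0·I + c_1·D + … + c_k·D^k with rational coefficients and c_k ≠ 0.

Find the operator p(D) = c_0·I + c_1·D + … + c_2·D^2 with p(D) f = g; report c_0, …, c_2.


D^0 f = -(1/3)x^8 - (8/3)x^5
D^1 f = -(8/3)x^7 - (40/3)x^4
D^2 f = -(56/3)x^6 - (160/3)x^3
matching coefficients of g against c_0 f + c_1 Df + … from the top degree down determines the c_i
solution: c_0 = 3/2, c_1 = 1, c_2 = -2

p(D) = (3/2)·I + D − 2·D^2, i.e. c_0 = 3/2, c_1 = 1, c_2 = -2


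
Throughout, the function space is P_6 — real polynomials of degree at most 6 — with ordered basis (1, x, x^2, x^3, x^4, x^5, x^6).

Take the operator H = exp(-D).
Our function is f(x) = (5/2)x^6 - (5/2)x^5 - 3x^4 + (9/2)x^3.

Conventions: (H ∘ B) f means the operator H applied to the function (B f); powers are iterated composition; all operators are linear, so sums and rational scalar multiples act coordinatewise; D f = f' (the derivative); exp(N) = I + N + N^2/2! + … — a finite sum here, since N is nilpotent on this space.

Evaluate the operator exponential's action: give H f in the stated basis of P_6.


order-1 term: -15x^5 + (25/2)x^4 + 12x^3 - (27/2)x^2
order-2 term: (75/2)x^4 - 25x^3 - 18x^2 + (27/2)x
order-3 term: -50x^3 + 25x^2 + 12x - 9/2
order-4 term: (75/2)x^2 - (25/2)x - 3
order-5 term: -15x + 5/2
order-6 term: 5/2
the series for exp(-D) f terminates at order 6
exp(-D) f = (5/2)x^6 - (35/2)x^5 + 47x^4 - (117/2)x^3 + 31x^2 - 2x - 5/2

the result is g(x) = (5/2)x^6 - (35/2)x^5 + 47x^4 - (117/2)x^3 + 31x^2 - 2x - 5/2


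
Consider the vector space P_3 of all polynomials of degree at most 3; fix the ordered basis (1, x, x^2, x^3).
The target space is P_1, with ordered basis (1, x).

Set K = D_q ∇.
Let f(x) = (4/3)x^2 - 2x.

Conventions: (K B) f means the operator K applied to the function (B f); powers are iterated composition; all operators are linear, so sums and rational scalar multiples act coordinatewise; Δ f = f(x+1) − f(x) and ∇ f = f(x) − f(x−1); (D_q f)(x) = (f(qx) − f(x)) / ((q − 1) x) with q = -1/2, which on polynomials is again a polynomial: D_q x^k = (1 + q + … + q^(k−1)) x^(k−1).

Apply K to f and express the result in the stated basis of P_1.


the image equals g(x) = 8/3

∇ f = (8/3)x - 10/3
D_q ∇ f = 8/3


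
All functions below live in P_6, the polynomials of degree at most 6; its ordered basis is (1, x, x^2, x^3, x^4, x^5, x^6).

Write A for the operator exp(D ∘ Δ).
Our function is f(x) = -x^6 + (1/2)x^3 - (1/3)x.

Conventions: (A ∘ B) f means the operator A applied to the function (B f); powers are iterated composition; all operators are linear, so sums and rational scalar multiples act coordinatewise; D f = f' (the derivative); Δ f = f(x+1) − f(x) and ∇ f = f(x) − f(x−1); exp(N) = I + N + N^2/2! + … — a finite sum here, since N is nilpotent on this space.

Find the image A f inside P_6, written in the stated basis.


order-1 term: -30x^4 - 60x^3 - 60x^2 - 27x - 9/2
order-2 term: -180x^2 - 360x - 210
order-3 term: -120
the series for exp(D ∘ Δ) f terminates at order 3
exp(D ∘ Δ) f = -x^6 - 30x^4 - (119/2)x^3 - 240x^2 - (1162/3)x - 669/2

g(x) = -x^6 - 30x^4 - (119/2)x^3 - 240x^2 - (1162/3)x - 669/2


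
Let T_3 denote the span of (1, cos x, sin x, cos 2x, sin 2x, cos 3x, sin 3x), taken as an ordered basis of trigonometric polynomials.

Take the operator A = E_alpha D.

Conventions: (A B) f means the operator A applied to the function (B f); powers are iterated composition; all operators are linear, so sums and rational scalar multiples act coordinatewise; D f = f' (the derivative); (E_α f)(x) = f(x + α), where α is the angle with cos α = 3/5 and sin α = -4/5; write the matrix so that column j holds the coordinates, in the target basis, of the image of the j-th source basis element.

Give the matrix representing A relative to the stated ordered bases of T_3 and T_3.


image of 1: 0
image of cos x: (4/5)cos x - (3/5)sin x
image of sin x: (3/5)cos x + (4/5)sin x
image of cos 2x: (48/25)cos 2x + (14/25)sin 2x
image of sin 2x: -(14/25)cos 2x + (48/25)sin 2x
image of cos 3x: (132/125)cos 3x + (351/125)sin 3x
image of sin 3x: -(351/125)cos 3x + (132/125)sin 3x
each image's coordinates form column j of the matrix

the matrix is [[0, 0, 0, 0, 0, 0, 0]; [0, 4/5, 3/5, 0, 0, 0, 0]; [0, -3/5, 4/5, 0, 0, 0, 0]; [0, 0, 0, 48/25, -14/25, 0, 0]; [0, 0, 0, 14/25, 48/25, 0, 0]; [0, 0, 0, 0, 0, 132/125, -351/125]; [0, 0, 0, 0, 0, 351/125, 132/125]] (rows listed top to bottom)


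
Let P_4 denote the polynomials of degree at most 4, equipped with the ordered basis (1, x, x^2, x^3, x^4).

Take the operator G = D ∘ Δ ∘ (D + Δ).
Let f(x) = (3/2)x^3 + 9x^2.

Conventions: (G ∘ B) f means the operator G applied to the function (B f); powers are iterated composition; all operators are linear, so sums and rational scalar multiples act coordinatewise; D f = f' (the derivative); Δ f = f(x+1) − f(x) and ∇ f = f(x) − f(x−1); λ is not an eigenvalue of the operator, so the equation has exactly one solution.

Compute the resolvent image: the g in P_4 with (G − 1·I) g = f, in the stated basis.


write g with unknown coordinates in the stated basis and equate coefficients in (G − 1·I) g = f
solving from the highest basis element down gives g = -(3/2)x^3 - 9x^2 - 18
check: G g = -18
so G g − 1·g = (3/2)x^3 + 9x^2 = f ✓

g(x) = -(3/2)x^3 - 9x^2 - 18


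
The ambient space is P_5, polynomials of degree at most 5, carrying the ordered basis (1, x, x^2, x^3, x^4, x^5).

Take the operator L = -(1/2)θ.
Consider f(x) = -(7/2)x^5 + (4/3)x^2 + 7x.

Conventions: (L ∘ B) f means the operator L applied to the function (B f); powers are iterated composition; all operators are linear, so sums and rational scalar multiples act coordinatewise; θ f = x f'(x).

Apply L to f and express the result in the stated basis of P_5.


θ f = -(35/2)x^5 + (8/3)x^2 + 7x
(-(1/2)θ) f = (35/4)x^5 - (4/3)x^2 - (7/2)x

the image equals g(x) = (35/4)x^5 - (4/3)x^2 - (7/2)x


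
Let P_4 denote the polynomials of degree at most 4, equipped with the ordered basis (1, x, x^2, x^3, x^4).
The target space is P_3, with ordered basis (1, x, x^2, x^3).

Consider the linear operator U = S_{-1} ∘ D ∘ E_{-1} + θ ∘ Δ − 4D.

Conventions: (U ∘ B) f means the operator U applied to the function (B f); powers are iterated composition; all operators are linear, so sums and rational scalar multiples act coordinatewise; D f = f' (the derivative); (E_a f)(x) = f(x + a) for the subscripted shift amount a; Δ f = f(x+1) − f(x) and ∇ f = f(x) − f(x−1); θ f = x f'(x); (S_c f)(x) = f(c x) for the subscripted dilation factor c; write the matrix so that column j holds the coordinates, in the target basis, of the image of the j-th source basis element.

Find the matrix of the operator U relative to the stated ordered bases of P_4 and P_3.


image of 1: 0
image of x: -3
image of x^2: -8x - 2
image of x^3: -3x^2 + 9x + 3
image of x^4: -8x^3 - 8x - 4
each image's coordinates form column j of the matrix

the matrix is [[0, -3, -2, 3, -4]; [0, 0, -8, 9, -8]; [0, 0, 0, -3, 0]; [0, 0, 0, 0, -8]] (rows listed top to bottom)


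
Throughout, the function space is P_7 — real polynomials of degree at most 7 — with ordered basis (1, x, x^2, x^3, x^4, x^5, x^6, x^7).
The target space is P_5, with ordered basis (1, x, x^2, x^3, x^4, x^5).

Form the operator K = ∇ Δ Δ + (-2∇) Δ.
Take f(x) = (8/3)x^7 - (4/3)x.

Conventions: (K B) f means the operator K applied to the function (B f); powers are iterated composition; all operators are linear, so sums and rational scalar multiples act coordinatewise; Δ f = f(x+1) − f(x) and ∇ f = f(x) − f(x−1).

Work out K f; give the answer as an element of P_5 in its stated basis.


g(x) = -224x^5 + 560x^4 + (2240/3)x^3 + 1680x^2 + (3136/3)x + 336

Δ f = (56/3)x^6 + 56x^5 + (280/3)x^4 + (280/3)x^3 + 56x^2 + (56/3)x + 4/3
Δ Δ f = 112x^5 + 560x^4 + (3920/3)x^3 + 1680x^2 + (3472/3)x + 336
∇ Δ Δ f = 560x^4 + 1120x^3 + 1680x^2 + 1120x + 336
Δ f = (56/3)x^6 + 56x^5 + (280/3)x^4 + (280/3)x^3 + 56x^2 + (56/3)x + 4/3
∇ Δ f = 112x^5 + (560/3)x^3 + (112/3)x
(-2∇) Δ f = -224x^5 - (1120/3)x^3 - (224/3)x
(∇ Δ Δ + (-2∇) Δ) f = -224x^5 + 560x^4 + (2240/3)x^3 + 1680x^2 + (3136/3)x + 336


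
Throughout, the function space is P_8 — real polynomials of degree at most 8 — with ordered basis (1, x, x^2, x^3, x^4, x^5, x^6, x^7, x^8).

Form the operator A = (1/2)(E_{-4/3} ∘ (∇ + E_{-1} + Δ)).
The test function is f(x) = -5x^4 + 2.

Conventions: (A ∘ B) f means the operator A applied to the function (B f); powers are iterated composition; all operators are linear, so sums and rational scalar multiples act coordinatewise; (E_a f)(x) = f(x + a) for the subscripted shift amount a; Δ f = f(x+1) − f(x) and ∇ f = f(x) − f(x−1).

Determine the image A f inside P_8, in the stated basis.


the result is g(x) = -(5/2)x^4 + (10/3)x^3 - (5/3)x^2 + (10/27)x + 157/162

∇ f = -20x^3 + 30x^2 - 20x + 5
E_{-1} f = -5x^4 + 20x^3 - 30x^2 + 20x - 3
Δ f = -20x^3 - 30x^2 - 20x - 5
(∇ + E_{-1} + Δ) f = -5x^4 - 20x^3 - 30x^2 - 20x - 3
E_{-4/3} (∇ + E_{-1} + Δ) f = -5x^4 + (20/3)x^3 - (10/3)x^2 + (20/27)x + 157/81
((1/2)(E_{-4/3} ∘ (∇ + E_{-1} + Δ))) f = -(5/2)x^4 + (10/3)x^3 - (5/3)x^2 + (10/27)x + 157/162


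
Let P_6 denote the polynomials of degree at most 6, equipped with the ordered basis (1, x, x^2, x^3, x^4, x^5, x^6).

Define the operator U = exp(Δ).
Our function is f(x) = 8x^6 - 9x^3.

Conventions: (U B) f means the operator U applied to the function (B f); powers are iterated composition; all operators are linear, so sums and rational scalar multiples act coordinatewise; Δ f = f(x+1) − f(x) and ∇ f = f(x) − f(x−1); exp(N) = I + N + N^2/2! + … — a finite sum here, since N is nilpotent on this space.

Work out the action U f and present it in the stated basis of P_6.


order-1 term: 48x^5 + 120x^4 + 160x^3 + 93x^2 + 21x - 1
order-2 term: 120x^4 + 480x^3 + 840x^2 + 693x + 221
order-3 term: 160x^3 + 720x^2 + 1200x + 711
order-4 term: 120x^2 + 480x + 520
order-5 term: 48x + 120
order-6 term: 8
the series for exp(Δ) f terminates at order 6
exp(Δ) f = 8x^6 + 48x^5 + 240x^4 + 791x^3 + 1773x^2 + 2442x + 1579

the result is g(x) = 8x^6 + 48x^5 + 240x^4 + 791x^3 + 1773x^2 + 2442x + 1579


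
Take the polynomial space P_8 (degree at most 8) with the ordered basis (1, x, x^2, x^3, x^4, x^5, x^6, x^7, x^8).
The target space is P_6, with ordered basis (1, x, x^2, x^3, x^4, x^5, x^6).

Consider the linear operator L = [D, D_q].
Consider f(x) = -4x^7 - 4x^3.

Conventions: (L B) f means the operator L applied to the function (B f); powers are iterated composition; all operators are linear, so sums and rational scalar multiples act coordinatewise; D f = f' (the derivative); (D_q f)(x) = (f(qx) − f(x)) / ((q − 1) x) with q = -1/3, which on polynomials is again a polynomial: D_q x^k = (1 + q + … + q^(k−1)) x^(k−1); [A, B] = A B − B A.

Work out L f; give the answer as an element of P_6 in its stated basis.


D_q f = -(2188/729)x^6 - (28/9)x^2
D D_q f = -(4376/243)x^5 - (56/9)x
D f = -28x^6 - 12x^2
D_q D f = -(5096/243)x^5 - 8x
[D, D_q] f = (80/27)x^5 + (16/9)x

g(x) = (80/27)x^5 + (16/9)x


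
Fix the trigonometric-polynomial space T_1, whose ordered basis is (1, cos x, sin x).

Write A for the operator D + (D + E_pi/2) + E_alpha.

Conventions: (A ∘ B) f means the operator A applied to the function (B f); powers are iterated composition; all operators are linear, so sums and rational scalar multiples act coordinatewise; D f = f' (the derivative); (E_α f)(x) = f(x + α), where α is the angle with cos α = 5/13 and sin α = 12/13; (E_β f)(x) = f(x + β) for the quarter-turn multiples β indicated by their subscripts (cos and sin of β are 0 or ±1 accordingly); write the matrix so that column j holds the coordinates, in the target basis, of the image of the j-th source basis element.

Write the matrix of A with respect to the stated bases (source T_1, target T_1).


the matrix is [[2, 0, 0]; [0, 5/13, 51/13]; [0, -51/13, 5/13]] (rows listed top to bottom)

image of 1: 2
image of cos x: (5/13)cos x - (51/13)sin x
image of sin x: (51/13)cos x + (5/13)sin x
each image's coordinates form column j of the matrix


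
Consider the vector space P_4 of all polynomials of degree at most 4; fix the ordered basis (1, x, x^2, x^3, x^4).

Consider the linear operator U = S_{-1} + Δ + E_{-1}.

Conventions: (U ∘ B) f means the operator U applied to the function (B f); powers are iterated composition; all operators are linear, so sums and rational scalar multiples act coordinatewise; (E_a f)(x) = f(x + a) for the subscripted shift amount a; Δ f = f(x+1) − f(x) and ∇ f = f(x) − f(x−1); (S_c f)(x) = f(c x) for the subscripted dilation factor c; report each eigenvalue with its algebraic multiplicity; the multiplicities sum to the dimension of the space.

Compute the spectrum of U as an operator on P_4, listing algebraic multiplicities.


λ = 0 (multiplicity 2), λ = 2 (multiplicity 3)

image of 1: 2
image of x: 0
image of x^2: 2x^2 + 2
image of x^3: 6x
image of x^4: 2x^4 + 12x^2 + 2
the matrix is upper triangular; its diagonal is (2, 0, 2, 0, 2)
for a triangular matrix the eigenvalues are the diagonal entries, with algebraic multiplicity their repetition count


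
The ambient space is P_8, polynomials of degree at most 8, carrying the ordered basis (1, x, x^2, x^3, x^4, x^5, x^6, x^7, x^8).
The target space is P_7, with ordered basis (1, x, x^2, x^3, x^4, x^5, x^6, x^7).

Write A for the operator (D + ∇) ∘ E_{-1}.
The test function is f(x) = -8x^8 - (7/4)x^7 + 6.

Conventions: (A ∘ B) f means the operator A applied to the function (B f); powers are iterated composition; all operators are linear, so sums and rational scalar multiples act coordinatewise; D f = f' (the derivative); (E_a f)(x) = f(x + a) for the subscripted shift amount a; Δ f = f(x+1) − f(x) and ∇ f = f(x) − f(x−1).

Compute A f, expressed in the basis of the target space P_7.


E_{-1} f = -8x^8 + (249/4)x^7 - (847/4)x^6 + (1645/4)x^5 - (1995/4)x^4 + (1547/4)x^3 - (749/4)x^2 + (207/4)x - 1/4
D E_{-1} f = -64x^7 + (1743/4)x^6 - (2541/2)x^5 + (8225/4)x^4 - 1995x^3 + (4641/4)x^2 - (749/2)x + 207/4
∇ E_{-1} f = -64x^7 + (2639/4)x^6 - (12103/4)x^5 + (31885/4)x^4 - (51877/4)x^3 + (51891/4)x^2 - (29425/4)x + 7271/4
(D + ∇) E_{-1} f = -128x^7 + (2191/2)x^6 - (17185/4)x^5 + (20055/2)x^4 - (59857/4)x^3 + 14133x^2 - (30923/4)x + 3739/2

g(x) = -128x^7 + (2191/2)x^6 - (17185/4)x^5 + (20055/2)x^4 - (59857/4)x^3 + 14133x^2 - (30923/4)x + 3739/2


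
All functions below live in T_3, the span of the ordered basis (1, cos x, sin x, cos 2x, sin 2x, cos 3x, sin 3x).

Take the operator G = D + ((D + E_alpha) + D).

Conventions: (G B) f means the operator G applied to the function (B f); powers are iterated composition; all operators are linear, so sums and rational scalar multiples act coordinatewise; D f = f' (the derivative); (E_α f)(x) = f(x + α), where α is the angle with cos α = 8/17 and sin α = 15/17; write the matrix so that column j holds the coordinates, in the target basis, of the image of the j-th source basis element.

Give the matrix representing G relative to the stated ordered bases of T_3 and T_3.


the matrix is [[1, 0, 0, 0, 0, 0, 0]; [0, 8/17, 66/17, 0, 0, 0, 0]; [0, -66/17, 8/17, 0, 0, 0, 0]; [0, 0, 0, -161/289, 1974/289, 0, 0]; [0, 0, 0, -1974/289, -161/289, 0, 0]; [0, 0, 0, 0, 0, -4888/4913, 43722/4913]; [0, 0, 0, 0, 0, -43722/4913, -4888/4913]] (rows listed top to bottom)

image of 1: 1
image of cos x: (8/17)cos x - (66/17)sin x
image of sin x: (66/17)cos x + (8/17)sin x
image of cos 2x: -(161/289)cos 2x - (1974/289)sin 2x
image of sin 2x: (1974/289)cos 2x - (161/289)sin 2x
image of cos 3x: -(4888/4913)cos 3x - (43722/4913)sin 3x
image of sin 3x: (43722/4913)cos 3x - (4888/4913)sin 3x
each image's coordinates form column j of the matrix


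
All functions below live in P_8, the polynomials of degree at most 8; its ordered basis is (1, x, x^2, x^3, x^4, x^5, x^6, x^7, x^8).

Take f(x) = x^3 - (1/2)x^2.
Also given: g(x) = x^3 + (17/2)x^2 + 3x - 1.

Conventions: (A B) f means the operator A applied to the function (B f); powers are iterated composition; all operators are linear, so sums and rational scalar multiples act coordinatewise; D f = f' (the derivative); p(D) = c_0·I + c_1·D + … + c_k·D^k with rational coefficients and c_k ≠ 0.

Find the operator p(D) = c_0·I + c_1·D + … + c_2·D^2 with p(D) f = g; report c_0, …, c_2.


D^0 f = x^3 - (1/2)x^2
D^1 f = 3x^2 - x
D^2 f = 6x - 1
matching coefficients of g against c_0 f + c_1 Df + … from the top degree down determines the c_i
solution: c_0 = 1, c_1 = 3, c_2 = 1

c_0 = 1, c_1 = 3, c_2 = 1


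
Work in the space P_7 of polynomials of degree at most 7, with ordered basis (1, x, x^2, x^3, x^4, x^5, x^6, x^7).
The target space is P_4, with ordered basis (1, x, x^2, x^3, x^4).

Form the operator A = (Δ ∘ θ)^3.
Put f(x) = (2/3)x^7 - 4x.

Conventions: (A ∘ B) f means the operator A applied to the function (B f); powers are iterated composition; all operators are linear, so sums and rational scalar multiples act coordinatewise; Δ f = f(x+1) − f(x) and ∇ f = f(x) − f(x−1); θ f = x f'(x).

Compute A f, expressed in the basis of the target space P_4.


g(x) = 29400x^4 + 145040x^3 + 291060x^2 + 271460x + 288904/3

θ f = (14/3)x^7 - 4x
Δ θ f = (98/3)x^6 + 98x^5 + (490/3)x^4 + (490/3)x^3 + 98x^2 + (98/3)x + 2/3
θ (Δ ∘ θ) f = 196x^6 + 490x^5 + (1960/3)x^4 + 490x^3 + 196x^2 + (98/3)x
Δ θ (Δ ∘ θ) f = 1176x^5 + 5390x^4 + (34300/3)x^3 + 13230x^2 + (24304/3)x + 2058
θ (Δ ∘ θ) (Δ ∘ θ) f = 5880x^5 + 21560x^4 + 34300x^3 + 26460x^2 + (24304/3)x
Δ θ (Δ ∘ θ) (Δ ∘ θ) f = 29400x^4 + 145040x^3 + 291060x^2 + 271460x + 288904/3


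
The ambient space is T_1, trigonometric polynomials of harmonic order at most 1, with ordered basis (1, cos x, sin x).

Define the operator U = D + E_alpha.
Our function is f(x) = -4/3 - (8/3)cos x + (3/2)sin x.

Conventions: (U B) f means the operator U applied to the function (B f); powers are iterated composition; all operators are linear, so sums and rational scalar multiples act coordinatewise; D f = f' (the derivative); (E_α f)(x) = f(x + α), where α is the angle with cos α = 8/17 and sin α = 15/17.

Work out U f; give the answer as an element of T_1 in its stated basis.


D f = (3/2)cos x + (8/3)sin x
E_alpha f = -4/3 + (7/102)cos x + (52/17)sin x
(D + E_alpha) f = -4/3 + (80/51)cos x + (292/51)sin x

the result is g(x) = -4/3 + (80/51)cos x + (292/51)sin x


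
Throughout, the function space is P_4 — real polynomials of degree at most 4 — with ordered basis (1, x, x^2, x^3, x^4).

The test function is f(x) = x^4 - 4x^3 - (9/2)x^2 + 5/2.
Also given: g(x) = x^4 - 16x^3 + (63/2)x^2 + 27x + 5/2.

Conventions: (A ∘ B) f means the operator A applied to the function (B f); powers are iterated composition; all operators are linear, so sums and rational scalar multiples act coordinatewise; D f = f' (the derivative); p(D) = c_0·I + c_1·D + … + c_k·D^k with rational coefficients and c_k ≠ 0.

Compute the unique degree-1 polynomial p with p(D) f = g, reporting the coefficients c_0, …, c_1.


p(D) = I − 3·D, i.e. c_0 = 1, c_1 = -3

D^0 f = x^4 - 4x^3 - (9/2)x^2 + 5/2
D^1 f = 4x^3 - 12x^2 - 9x
matching coefficients of g against c_0 f + c_1 Df + … from the top degree down determines the c_i
solution: c_0 = 1, c_1 = -3


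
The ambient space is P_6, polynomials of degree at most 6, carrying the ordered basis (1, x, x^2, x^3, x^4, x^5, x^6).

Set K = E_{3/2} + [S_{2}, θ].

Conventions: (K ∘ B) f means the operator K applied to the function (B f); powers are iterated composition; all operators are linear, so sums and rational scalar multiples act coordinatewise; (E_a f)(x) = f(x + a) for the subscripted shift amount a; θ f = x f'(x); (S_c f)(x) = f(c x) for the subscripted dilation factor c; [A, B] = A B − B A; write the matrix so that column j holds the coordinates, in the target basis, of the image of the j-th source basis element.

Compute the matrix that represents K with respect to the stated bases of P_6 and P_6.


the matrix is [[1, 3/2, 9/4, 27/8, 81/16, 243/32, 729/64]; [0, 1, 3, 27/4, 27/2, 405/16, 729/16]; [0, 0, 1, 9/2, 27/2, 135/4, 1215/16]; [0, 0, 0, 1, 6, 45/2, 135/2]; [0, 0, 0, 0, 1, 15/2, 135/4]; [0, 0, 0, 0, 0, 1, 9]; [0, 0, 0, 0, 0, 0, 1]] (rows listed top to bottom)

image of 1: 1
image of x: x + 3/2
image of x^2: x^2 + 3x + 9/4
image of x^3: x^3 + (9/2)x^2 + (27/4)x + 27/8
image of x^4: x^4 + 6x^3 + (27/2)x^2 + (27/2)x + 81/16
image of x^5: x^5 + (15/2)x^4 + (45/2)x^3 + (135/4)x^2 + (405/16)x + 243/32
image of x^6: x^6 + 9x^5 + (135/4)x^4 + (135/2)x^3 + (1215/16)x^2 + (729/16)x + 729/64
each image's coordinates form column j of the matrix


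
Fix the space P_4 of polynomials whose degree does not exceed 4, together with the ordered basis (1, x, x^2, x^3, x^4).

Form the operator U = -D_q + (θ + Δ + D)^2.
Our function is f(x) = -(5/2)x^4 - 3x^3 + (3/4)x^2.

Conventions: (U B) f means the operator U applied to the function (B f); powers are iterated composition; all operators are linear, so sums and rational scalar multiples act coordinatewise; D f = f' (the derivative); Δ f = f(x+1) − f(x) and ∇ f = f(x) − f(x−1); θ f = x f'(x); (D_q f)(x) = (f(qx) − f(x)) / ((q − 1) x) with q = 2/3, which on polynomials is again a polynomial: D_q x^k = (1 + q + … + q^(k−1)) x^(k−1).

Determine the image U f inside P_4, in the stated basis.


the image equals g(x) = -40x^4 - (8693/54)x^3 - (872/3)x^2 - (1081/4)x - 205/2

D_q f = -(325/54)x^3 - (19/3)x^2 + (5/4)x
(-D_q) f = (325/54)x^3 + (19/3)x^2 - (5/4)x
θ f = -10x^4 - 9x^3 + (3/2)x^2
Δ f = -10x^3 - 24x^2 - (35/2)x - 19/4
D f = -10x^3 - 9x^2 + (3/2)x
(θ + Δ + D) f = -10x^4 - 29x^3 - (63/2)x^2 - 16x - 19/4
θ (θ + Δ + D) f = -40x^4 - 87x^3 - 63x^2 - 16x
Δ (θ + Δ + D) f = -40x^3 - 147x^2 - 190x - 173/2
D (θ + Δ + D) f = -40x^3 - 87x^2 - 63x - 16
(θ + Δ + D) (θ + Δ + D) f = -40x^4 - 167x^3 - 297x^2 - 269x - 205/2
(-D_q + (θ + Δ + D)^2) f = -40x^4 - (8693/54)x^3 - (872/3)x^2 - (1081/4)x - 205/2


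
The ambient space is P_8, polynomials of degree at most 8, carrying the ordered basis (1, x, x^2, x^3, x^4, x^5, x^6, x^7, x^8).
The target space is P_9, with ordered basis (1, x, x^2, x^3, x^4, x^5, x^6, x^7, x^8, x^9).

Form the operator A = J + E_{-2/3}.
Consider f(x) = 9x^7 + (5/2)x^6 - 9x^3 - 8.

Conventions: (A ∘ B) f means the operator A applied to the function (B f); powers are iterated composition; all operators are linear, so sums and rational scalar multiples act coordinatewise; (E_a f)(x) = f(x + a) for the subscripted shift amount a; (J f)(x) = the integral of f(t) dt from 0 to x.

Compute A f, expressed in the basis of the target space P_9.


J f = (9/8)x^8 + (5/14)x^7 - (9/4)x^4 - 8x
E_{-2/3} f = 9x^7 - (79/2)x^6 + 74x^5 - (230/3)x^4 + (1037/27)x^3 + (14/27)x^2 - (76/9)x - 4112/729
(J + E_{-2/3}) f = (9/8)x^8 + (131/14)x^7 - (79/2)x^6 + 74x^5 - (947/12)x^4 + (1037/27)x^3 + (14/27)x^2 - (148/9)x - 4112/729

the image equals g(x) = (9/8)x^8 + (131/14)x^7 - (79/2)x^6 + 74x^5 - (947/12)x^4 + (1037/27)x^3 + (14/27)x^2 - (148/9)x - 4112/729


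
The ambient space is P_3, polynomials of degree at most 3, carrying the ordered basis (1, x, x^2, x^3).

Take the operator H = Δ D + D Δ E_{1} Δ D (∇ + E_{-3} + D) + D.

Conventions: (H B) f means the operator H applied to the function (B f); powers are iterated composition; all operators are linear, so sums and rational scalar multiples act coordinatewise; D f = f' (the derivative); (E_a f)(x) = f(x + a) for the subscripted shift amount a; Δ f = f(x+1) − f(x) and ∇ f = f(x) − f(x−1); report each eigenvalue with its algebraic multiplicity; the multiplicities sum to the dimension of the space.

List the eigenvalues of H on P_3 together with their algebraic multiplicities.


image of 1: 0
image of x: 1
image of x^2: 2x + 2
image of x^3: 3x^2 + 6x + 3
the matrix is upper triangular; its diagonal is (0, 0, 0, 0)
for a triangular matrix the eigenvalues are the diagonal entries, with algebraic multiplicity their repetition count

λ = 0 (multiplicity 4)


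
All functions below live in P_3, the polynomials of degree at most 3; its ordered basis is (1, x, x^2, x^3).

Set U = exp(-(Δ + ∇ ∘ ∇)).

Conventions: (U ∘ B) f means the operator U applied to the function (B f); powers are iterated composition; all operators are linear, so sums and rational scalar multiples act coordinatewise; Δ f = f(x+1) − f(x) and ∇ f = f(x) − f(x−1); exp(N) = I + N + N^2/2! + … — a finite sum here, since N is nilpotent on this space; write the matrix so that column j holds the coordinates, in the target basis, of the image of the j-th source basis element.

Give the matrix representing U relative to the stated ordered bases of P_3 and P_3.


the matrix is [[1, -1, -2, 13]; [0, 1, -2, -6]; [0, 0, 1, -3]; [0, 0, 0, 1]] (rows listed top to bottom)

image of 1: 1
image of x: x - 1
image of x^2: x^2 - 2x - 2
image of x^3: x^3 - 3x^2 - 6x + 13
each image's coordinates form column j of the matrix


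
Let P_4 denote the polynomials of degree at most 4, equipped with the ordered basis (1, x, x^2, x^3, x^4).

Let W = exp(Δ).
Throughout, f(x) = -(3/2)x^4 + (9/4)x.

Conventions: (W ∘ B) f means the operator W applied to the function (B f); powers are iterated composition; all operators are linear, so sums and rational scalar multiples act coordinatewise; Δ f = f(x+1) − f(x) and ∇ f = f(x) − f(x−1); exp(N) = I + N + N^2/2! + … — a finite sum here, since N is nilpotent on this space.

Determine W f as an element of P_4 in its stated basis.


order-1 term: -6x^3 - 9x^2 - 6x + 3/4
order-2 term: -9x^2 - 18x - 21/2
order-3 term: -6x - 9
order-4 term: -3/2
the series for exp(Δ) f terminates at order 4
exp(Δ) f = -(3/2)x^4 - 6x^3 - 18x^2 - (111/4)x - 81/4

the result is g(x) = -(3/2)x^4 - 6x^3 - 18x^2 - (111/4)x - 81/4


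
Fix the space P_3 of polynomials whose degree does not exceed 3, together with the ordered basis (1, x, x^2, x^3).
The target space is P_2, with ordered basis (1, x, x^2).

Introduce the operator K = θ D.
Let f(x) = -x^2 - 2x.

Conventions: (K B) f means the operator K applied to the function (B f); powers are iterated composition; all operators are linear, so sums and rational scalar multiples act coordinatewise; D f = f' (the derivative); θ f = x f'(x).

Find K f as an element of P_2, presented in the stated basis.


g(x) = -2x

D f = -2x - 2
θ D f = -2x


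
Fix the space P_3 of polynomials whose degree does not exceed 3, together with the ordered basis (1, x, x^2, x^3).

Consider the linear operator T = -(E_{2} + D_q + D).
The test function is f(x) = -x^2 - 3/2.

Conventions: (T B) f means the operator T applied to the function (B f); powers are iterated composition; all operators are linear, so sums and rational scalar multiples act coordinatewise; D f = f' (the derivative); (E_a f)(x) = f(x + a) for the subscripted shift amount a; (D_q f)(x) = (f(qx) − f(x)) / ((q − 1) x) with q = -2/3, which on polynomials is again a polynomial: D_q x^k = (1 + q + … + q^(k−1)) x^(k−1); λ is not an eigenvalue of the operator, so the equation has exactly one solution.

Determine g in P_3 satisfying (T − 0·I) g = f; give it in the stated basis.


write g with unknown coordinates in the stated basis and equate coefficients in (T − 0·I) g = f
solving from the highest basis element down gives g = x^2 - (19/3)x + 137/6
check: T g = -x^2 - 3/2
so T g − 0·g = -x^2 - 3/2 = f ✓

g(x) = x^2 - (19/3)x + 137/6


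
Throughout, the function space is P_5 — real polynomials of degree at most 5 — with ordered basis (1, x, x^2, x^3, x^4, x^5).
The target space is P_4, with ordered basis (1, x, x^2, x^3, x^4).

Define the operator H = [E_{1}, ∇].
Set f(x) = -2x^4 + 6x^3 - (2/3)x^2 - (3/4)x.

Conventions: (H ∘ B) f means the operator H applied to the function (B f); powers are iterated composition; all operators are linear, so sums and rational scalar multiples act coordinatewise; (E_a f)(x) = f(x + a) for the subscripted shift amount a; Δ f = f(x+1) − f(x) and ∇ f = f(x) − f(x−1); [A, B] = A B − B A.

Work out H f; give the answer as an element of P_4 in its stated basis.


∇ f = -8x^3 + 30x^2 - (82/3)x + 95/12
E_{1} ∇ f = -8x^3 + 6x^2 + (26/3)x + 31/12
E_{1} f = -2x^4 - 2x^3 + (16/3)x^2 + (95/12)x + 31/12
∇ E_{1} f = -8x^3 + 6x^2 + (26/3)x + 31/12
[E_{1}, ∇] f = 0

g(x) = 0


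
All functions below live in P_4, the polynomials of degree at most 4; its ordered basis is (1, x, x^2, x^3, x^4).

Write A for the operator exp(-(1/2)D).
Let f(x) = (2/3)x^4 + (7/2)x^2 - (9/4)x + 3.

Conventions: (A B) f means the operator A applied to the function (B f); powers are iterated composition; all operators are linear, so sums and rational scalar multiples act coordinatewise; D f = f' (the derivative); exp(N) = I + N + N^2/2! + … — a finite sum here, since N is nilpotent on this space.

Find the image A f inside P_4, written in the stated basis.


order-1 term: -(4/3)x^3 - (7/2)x + 9/8
order-2 term: x^2 + 7/8
order-3 term: -(1/3)x
order-4 term: 1/24
the series for exp(-(1/2)D) f terminates at order 4
exp(-(1/2)D) f = (2/3)x^4 - (4/3)x^3 + (9/2)x^2 - (73/12)x + 121/24

the image equals g(x) = (2/3)x^4 - (4/3)x^3 + (9/2)x^2 - (73/12)x + 121/24


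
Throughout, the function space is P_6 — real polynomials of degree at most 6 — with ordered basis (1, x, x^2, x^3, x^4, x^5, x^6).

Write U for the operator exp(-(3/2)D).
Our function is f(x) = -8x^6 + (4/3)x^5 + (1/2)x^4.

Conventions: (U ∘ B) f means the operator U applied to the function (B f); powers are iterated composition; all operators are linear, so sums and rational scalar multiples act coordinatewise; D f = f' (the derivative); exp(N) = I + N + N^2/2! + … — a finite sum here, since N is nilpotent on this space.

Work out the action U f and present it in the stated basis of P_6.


order-1 term: 72x^5 - 10x^4 - 3x^3
order-2 term: -270x^4 + 30x^3 + (27/4)x^2
order-3 term: 540x^3 - 45x^2 - (27/4)x
order-4 term: -(1215/2)x^2 + (135/4)x + 81/32
order-5 term: (729/2)x - 81/8
order-6 term: -729/8
the series for exp(-(3/2)D) f terminates at order 6
exp(-(3/2)D) f = -8x^6 + (220/3)x^5 - (559/2)x^4 + 567x^3 - (2583/4)x^2 + (783/2)x - 3159/32

g(x) = -8x^6 + (220/3)x^5 - (559/2)x^4 + 567x^3 - (2583/4)x^2 + (783/2)x - 3159/32


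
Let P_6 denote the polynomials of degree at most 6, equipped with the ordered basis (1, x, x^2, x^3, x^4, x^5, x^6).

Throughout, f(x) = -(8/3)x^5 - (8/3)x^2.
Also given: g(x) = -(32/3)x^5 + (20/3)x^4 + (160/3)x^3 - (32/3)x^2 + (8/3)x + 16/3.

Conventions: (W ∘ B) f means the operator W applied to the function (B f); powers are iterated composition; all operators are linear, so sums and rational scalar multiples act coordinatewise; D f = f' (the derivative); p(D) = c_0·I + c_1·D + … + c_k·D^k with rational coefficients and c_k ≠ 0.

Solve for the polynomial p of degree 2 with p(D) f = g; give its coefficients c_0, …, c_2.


D^0 f = -(8/3)x^5 - (8/3)x^2
D^1 f = -(40/3)x^4 - (16/3)x
D^2 f = -(160/3)x^3 - 16/3
matching coefficients of g against c_0 f + c_1 Df + … from the top degree down determines the c_i
solution: c_0 = 4, c_1 = -1/2, c_2 = -1

c_0 = 4, c_1 = -1/2, c_2 = -1


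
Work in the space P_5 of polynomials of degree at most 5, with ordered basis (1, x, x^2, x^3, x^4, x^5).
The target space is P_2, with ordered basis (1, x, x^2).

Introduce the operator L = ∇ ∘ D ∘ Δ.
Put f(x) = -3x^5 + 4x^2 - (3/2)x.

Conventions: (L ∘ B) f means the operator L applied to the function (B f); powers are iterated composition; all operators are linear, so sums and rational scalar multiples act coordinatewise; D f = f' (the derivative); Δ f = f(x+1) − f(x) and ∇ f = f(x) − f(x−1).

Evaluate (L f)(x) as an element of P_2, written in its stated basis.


Δ f = -15x^4 - 30x^3 - 30x^2 - 7x - 1/2
D Δ f = -60x^3 - 90x^2 - 60x - 7
∇ D Δ f = -180x^2 - 30

the result is g(x) = -180x^2 - 30


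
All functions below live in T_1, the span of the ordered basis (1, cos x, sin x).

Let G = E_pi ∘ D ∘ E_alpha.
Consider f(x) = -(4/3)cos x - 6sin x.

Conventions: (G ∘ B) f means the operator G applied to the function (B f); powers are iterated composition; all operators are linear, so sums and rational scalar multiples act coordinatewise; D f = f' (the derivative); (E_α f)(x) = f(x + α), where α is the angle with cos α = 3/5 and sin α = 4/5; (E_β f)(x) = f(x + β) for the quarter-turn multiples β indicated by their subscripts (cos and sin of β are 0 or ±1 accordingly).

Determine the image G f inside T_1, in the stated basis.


g(x) = (38/15)cos x - (28/5)sin x

E_alpha f = -(28/5)cos x - (38/15)sin x
D E_alpha f = -(38/15)cos x + (28/5)sin x
E_pi (D ∘ E_alpha) f = (38/15)cos x - (28/5)sin x


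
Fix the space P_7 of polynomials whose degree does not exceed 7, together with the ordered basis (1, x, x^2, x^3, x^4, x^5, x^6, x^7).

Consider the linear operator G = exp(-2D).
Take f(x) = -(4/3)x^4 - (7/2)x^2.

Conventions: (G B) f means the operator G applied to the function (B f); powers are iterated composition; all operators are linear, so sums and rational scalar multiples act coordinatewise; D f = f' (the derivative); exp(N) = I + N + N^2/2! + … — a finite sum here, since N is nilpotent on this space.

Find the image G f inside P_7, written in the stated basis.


g(x) = -(4/3)x^4 + (32/3)x^3 - (71/2)x^2 + (170/3)x - 106/3

order-1 term: (32/3)x^3 + 14x
order-2 term: -32x^2 - 14
order-3 term: (128/3)x
order-4 term: -64/3
the series for exp(-2D) f terminates at order 4
exp(-2D) f = -(4/3)x^4 + (32/3)x^3 - (71/2)x^2 + (170/3)x - 106/3


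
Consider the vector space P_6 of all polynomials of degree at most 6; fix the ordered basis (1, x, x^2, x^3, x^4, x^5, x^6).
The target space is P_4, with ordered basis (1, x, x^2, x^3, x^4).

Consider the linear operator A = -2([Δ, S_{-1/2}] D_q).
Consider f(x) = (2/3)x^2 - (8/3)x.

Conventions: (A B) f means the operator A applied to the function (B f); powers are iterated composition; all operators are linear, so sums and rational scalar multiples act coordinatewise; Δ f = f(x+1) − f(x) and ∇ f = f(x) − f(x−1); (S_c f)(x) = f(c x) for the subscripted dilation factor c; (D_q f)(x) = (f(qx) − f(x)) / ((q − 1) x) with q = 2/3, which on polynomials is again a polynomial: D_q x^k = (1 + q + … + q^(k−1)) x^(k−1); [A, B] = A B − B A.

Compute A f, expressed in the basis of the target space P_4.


D_q f = (10/9)x - 8/3
S_{-1/2} D_q f = -(5/9)x - 8/3
Δ S_{-1/2} D_q f = -5/9
Δ D_q f = 10/9
S_{-1/2} Δ D_q f = 10/9
[Δ, S_{-1/2}] D_q f = -5/3
(-2([Δ, S_{-1/2}] D_q)) f = 10/3

the result is g(x) = 10/3


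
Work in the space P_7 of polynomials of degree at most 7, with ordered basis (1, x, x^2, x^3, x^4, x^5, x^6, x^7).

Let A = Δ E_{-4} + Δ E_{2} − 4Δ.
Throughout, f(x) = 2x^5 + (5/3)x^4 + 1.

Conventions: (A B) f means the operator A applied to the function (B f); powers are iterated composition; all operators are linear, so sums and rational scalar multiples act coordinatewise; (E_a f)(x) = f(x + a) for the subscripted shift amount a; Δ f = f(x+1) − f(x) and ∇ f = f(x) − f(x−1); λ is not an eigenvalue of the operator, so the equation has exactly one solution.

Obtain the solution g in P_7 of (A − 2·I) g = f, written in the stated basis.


the result is g(x) = -x^5 + (25/6)x^4 + (40/3)x^3 - 375x^2 + (4045/3)x - 1826/3

write g with unknown coordinates in the stated basis and equate coefficients in (A − 2·I) g = f
solving from the highest basis element down gives g = -x^5 + (25/6)x^4 + (40/3)x^3 - 375x^2 + (4045/3)x - 1826/3
check: A g = 10x^4 + (80/3)x^3 - 750x^2 + (8090/3)x - 3649/3
so A g − 2·g = 2x^5 + (5/3)x^4 + 1 = f ✓


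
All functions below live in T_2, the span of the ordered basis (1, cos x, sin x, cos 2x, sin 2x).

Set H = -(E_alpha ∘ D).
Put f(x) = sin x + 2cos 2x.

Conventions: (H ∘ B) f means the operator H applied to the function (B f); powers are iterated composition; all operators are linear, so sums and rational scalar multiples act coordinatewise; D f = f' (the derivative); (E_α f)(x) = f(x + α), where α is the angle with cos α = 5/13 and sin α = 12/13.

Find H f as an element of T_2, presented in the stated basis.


g(x) = -(5/13)cos x + (12/13)sin x + (480/169)cos 2x - (476/169)sin 2x

D f = cos x - 4sin 2x
E_alpha D f = (5/13)cos x - (12/13)sin x - (480/169)cos 2x + (476/169)sin 2x
(-(E_alpha ∘ D)) f = -(5/13)cos x + (12/13)sin x + (480/169)cos 2x - (476/169)sin 2x


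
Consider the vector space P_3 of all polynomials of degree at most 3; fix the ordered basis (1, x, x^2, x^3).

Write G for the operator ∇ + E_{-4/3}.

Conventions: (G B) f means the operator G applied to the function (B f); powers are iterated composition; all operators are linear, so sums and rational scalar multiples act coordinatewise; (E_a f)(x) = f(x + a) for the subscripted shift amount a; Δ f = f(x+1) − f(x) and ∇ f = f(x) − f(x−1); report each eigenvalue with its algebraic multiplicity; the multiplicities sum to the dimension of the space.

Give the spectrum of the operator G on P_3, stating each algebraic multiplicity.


image of 1: 1
image of x: x - 1/3
image of x^2: x^2 - (2/3)x + 7/9
image of x^3: x^3 - x^2 + (7/3)x - 37/27
the matrix is upper triangular; its diagonal is (1, 1, 1, 1)
for a triangular matrix the eigenvalues are the diagonal entries, with algebraic multiplicity their repetition count

λ = 1 (multiplicity 4)


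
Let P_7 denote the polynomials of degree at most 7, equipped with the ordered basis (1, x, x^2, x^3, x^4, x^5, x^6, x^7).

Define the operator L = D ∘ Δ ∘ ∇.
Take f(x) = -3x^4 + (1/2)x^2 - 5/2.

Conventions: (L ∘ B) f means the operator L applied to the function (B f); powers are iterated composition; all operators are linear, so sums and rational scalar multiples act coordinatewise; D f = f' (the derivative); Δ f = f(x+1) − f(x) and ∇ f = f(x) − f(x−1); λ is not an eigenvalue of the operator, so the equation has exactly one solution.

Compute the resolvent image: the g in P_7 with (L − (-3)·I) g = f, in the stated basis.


write g with unknown coordinates in the stated basis and equate coefficients in (L − (-3)·I) g = f
solving from the highest basis element down gives g = -x^4 + (1/6)x^2 + 8x - 5/6
check: L g = -24x
so L g − (-3)·g = -3x^4 + (1/2)x^2 - 5/2 = f ✓

the result is g(x) = -x^4 + (1/6)x^2 + 8x - 5/6
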